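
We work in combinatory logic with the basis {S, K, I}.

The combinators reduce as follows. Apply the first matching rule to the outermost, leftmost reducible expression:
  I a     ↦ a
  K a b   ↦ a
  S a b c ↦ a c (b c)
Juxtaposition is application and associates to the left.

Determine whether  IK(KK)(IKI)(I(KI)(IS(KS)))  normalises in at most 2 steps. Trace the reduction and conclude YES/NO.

  start: IK(KK)(IKI)(I(KI)(IS(KS)))
  →1  K(KK)(IKI)(I(KI)(IS(KS)))
  →2  KK(I(KI)(IS(KS)))

Answer: NO — after 2 steps the term is KK(I(KI)(IS(KS))), not yet normal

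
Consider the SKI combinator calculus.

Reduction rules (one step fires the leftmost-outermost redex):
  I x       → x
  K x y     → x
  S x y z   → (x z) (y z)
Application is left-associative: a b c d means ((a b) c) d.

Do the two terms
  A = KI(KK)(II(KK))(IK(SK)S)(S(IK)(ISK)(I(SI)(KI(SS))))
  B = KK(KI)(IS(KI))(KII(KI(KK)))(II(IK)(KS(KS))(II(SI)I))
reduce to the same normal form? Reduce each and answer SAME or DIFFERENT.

Term A:
  start: KI(KK)(II(KK))(IK(SK)S)(S(IK)(ISK)(I(SI)(KI(SS))))
  [1] I(II(KK))(IK(SK)S)(S(IK)(ISK)(I(SI)(KI(SS))))
  [2] II(KK)(IK(SK)S)(S(IK)(ISK)(I(SI)(KI(SS))))
  [3] I(KK)(IK(SK)S)(S(IK)(ISK)(I(SI)(KI(SS))))
  [4] KK(IK(SK)S)(S(IK)(ISK)(I(SI)(KI(SS))))
  [5] K(S(IK)(ISK)(I(SI)(KI(SS))))
  [6] K(IK(I(SI)(KI(SS)))(ISK(I(SI)(KI(SS)))))
  [7] K(K(I(SI)(KI(SS)))(ISK(I(SI)(KI(SS)))))
  [8] K(I(SI)(KI(SS)))
  [9] K(SI(KI(SS)))
  [10] K(SII)

Term B:
  start: KK(KI)(IS(KI))(KII(KI(KK)))(II(IK)(KS(KS))(II(SI)I))
  [1] K(IS(KI))(KII(KI(KK)))(II(IK)(KS(KS))(II(SI)I))
  [2] IS(KI)(II(IK)(KS(KS))(II(SI)I))
  [3] S(KI)(II(IK)(KS(KS))(II(SI)I))
  [4] S(KI)(I(IK)(KS(KS))(II(SI)I))
  [5] S(KI)(IK(KS(KS))(II(SI)I))
  [6] S(KI)(K(KS(KS))(II(SI)I))
  [7] S(KI)(KS(KS))
  [8] S(KI)S

Answer: DIFFERENT — A ⇓ K(SII), B ⇓ S(KI)S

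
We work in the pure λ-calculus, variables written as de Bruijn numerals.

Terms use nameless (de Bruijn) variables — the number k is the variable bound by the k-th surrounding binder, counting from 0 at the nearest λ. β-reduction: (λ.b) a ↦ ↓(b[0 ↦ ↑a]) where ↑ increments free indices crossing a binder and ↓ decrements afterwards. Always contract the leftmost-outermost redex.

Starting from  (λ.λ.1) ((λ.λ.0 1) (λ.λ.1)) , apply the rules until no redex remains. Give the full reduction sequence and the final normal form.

  start: (λ.λ.1) ((λ.λ.0 1) (λ.λ.1))
  →1  λ.(λ.λ.0 1) (λ.λ.1)
  →2  λ.λ.0 (λ.λ.1)

Answer: normal form = λ.λ.0 (λ.λ.1)  (in 2 steps)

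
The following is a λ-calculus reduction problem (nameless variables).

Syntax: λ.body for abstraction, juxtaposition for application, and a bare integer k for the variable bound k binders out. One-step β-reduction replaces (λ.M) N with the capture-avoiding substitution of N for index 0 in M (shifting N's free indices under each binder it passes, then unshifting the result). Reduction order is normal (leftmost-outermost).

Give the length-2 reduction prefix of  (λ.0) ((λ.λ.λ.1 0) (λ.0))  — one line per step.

Answer: after 2 steps: λ.λ.1 0

Derivation:
  start: (λ.0) ((λ.λ.λ.1 0) (λ.0))
  [1] (λ.λ.λ.1 0) (λ.0)
  [2] λ.λ.1 0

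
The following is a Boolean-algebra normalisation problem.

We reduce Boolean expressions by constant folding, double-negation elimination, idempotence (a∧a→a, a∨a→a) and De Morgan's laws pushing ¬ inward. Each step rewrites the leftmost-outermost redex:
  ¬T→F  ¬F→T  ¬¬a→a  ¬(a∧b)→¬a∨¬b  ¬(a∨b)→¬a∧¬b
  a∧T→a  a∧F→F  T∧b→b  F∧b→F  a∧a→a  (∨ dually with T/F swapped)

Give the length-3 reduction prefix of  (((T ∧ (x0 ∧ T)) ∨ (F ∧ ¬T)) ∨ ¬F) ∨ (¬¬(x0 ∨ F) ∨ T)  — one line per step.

  start: (((T ∧ (x0 ∧ T)) ∨ (F ∧ ¬T)) ∨ ¬F) ∨ (¬¬(x0 ∨ F) ∨ T)
  [1] (((x0 ∧ T) ∨ (F ∧ ¬T)) ∨ ¬F) ∨ (¬¬(x0 ∨ F) ∨ T)
  [2] ((x0 ∨ (F ∧ ¬T)) ∨ ¬F) ∨ (¬¬(x0 ∨ F) ∨ T)
  [3] ((x0 ∨ F) ∨ ¬F) ∨ (¬¬(x0 ∨ F) ∨ T)

Answer: after 3 steps: ((x0 ∨ F) ∨ ¬F) ∨ (¬¬(x0 ∨ F) ∨ T)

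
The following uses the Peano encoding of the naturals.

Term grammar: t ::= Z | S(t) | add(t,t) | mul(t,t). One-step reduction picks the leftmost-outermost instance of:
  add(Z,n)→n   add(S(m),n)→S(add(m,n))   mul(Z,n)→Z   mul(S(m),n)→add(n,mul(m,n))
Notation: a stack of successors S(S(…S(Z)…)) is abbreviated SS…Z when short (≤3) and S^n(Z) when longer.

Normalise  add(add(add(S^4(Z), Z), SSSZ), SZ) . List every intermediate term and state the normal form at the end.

  start: add(add(add(S^4(Z), Z), SSSZ), SZ)
  [1] add(add(S(add(SSSZ, Z)), SSSZ), SZ)
  [2] add(S(add(add(SSSZ, Z), SSSZ)), SZ)
  [3] S(add(add(add(SSSZ, Z), SSSZ), SZ))
  [4] S(add(add(S(add(SSZ, Z)), SSSZ), SZ))
  [5] S(add(S(add(add(SSZ, Z), SSSZ)), SZ))
  [6] S(S(add(add(add(SSZ, Z), SSSZ), SZ)))
  [7] S(S(add(add(S(add(SZ, Z)), SSSZ), SZ)))
  [8] S(S(add(S(add(add(SZ, Z), SSSZ)), SZ)))
  [9] S(S(S(add(add(add(SZ, Z), SSSZ), SZ))))
  [10] S(S(S(add(add(S(add(Z, Z)), SSSZ), SZ))))
  [11] S(S(S(add(S(add(add(Z, Z), SSSZ)), SZ))))
  [12] S(S(S(S(add(add(add(Z, Z), SSSZ), SZ)))))
  [13] S(S(S(S(add(add(Z, SSSZ), SZ)))))
  [14] S(S(S(S(add(SSSZ, SZ)))))
  [15] S(S(S(S(S(add(SSZ, SZ))))))
  [16] S(S(S(S(S(S(add(SZ, SZ)))))))
  [17] S(S(S(S(S(S(S(add(Z, SZ))))))))
  [18] S^8(Z)

Answer: normal form = S^8(Z)  (in 18 steps)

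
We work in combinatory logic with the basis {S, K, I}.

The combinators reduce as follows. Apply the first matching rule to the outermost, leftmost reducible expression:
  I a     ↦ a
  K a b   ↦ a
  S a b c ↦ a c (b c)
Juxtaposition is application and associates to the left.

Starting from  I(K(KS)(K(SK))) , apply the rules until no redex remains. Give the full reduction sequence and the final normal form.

Answer: normal form = KS  (in 2 steps)

Derivation:
  start: I(K(KS)(K(SK)))
  [1] K(KS)(K(SK))
  [2] KS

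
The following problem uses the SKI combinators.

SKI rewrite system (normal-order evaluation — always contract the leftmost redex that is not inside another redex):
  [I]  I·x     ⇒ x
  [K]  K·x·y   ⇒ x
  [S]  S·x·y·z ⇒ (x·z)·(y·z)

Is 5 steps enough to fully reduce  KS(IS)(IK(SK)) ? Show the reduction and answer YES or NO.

Answer: YES — reaches normal form S(K(SK)) in 2 ≤ 5 steps

Working:
  start: KS(IS)(IK(SK))
  →1  S(IK(SK))
  →2  S(K(SK))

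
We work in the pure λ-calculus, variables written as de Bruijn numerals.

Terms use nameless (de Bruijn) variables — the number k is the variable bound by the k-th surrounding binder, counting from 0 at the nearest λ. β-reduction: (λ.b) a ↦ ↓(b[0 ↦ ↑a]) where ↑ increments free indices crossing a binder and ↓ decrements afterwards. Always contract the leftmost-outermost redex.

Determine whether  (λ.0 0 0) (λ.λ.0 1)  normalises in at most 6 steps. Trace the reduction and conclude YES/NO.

Answer: YES — reaches normal form λ.0 (λ.λ.0 1) in 4 ≤ 6 steps

Reduction:
  start: (λ.0 0 0) (λ.λ.0 1)
  [1] (λ.λ.0 1) (λ.λ.0 1) (λ.λ.0 1)
  [2] (λ.0 (λ.λ.0 1)) (λ.λ.0 1)
  [3] (λ.λ.0 1) (λ.λ.0 1)
  [4] λ.0 (λ.λ.0 1)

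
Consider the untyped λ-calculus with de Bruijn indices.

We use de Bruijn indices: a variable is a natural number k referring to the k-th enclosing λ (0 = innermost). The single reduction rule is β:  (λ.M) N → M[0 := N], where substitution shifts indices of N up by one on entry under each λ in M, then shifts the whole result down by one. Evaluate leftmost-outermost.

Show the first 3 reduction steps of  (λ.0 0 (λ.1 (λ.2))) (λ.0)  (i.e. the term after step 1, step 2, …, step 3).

Answer: after 3 steps: λ.(λ.0) (λ.λ.0)

Derivation:
  start: (λ.0 0 (λ.1 (λ.2))) (λ.0)
  →1  (λ.0) (λ.0) (λ.(λ.0) (λ.λ.0))
  →2  (λ.0) (λ.(λ.0) (λ.λ.0))
  →3  λ.(λ.0) (λ.λ.0)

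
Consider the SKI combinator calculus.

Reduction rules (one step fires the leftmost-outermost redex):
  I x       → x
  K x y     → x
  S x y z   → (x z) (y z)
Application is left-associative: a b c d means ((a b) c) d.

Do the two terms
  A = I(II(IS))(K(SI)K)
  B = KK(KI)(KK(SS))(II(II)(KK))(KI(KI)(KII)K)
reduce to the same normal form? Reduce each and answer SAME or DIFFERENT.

Answer: DIFFERENT — A ⇓ S(SI), B ⇓ KK

Working:
Term A:
  start: I(II(IS))(K(SI)K)
  step 1: II(IS)(K(SI)K)
  step 2: I(IS)(K(SI)K)
  step 3: IS(K(SI)K)
  step 4: S(K(SI)K)
  step 5: S(SI)

Term B:
  start: KK(KI)(KK(SS))(II(II)(KK))(KI(KI)(KII)K)
  step 1: K(KK(SS))(II(II)(KK))(KI(KI)(KII)K)
  step 2: KK(SS)(KI(KI)(KII)K)
  step 3: K(KI(KI)(KII)K)
  step 4: K(I(KII)K)
  step 5: K(KIIK)
  step 6: K(IK)
  step 7: KK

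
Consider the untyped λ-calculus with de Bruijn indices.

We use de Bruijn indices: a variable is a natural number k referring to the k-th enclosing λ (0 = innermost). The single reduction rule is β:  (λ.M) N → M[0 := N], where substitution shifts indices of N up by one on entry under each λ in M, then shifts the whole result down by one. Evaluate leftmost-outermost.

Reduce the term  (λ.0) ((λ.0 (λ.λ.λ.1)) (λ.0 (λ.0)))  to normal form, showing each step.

Answer: normal form = λ.λ.1  (in 4 steps)

Working:
  start: (λ.0) ((λ.0 (λ.λ.λ.1)) (λ.0 (λ.0)))
  [1] (λ.0 (λ.λ.λ.1)) (λ.0 (λ.0))
  [2] (λ.0 (λ.0)) (λ.λ.λ.1)
  [3] (λ.λ.λ.1) (λ.0)
  [4] λ.λ.1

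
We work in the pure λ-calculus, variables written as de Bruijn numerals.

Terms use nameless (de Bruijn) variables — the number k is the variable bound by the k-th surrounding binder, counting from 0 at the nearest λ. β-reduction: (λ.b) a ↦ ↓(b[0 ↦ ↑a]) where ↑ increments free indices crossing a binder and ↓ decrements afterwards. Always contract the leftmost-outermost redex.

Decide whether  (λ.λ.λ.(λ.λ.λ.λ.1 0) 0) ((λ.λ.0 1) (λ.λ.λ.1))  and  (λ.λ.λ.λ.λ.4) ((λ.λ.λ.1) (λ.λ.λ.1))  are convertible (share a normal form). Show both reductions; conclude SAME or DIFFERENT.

Term A:
  start: (λ.λ.λ.(λ.λ.λ.λ.1 0) 0) ((λ.λ.0 1) (λ.λ.λ.1))
  →1  λ.λ.(λ.λ.λ.λ.1 0) 0
  →2  λ.λ.λ.λ.λ.1 0

Term B:
  start: (λ.λ.λ.λ.λ.4) ((λ.λ.λ.1) (λ.λ.λ.1))
  →1  λ.λ.λ.λ.(λ.λ.λ.1) (λ.λ.λ.1)
  →2  λ.λ.λ.λ.λ.λ.1

Answer: DIFFERENT — A ⇓ λ.λ.λ.λ.λ.1 0, B ⇓ λ.λ.λ.λ.λ.λ.1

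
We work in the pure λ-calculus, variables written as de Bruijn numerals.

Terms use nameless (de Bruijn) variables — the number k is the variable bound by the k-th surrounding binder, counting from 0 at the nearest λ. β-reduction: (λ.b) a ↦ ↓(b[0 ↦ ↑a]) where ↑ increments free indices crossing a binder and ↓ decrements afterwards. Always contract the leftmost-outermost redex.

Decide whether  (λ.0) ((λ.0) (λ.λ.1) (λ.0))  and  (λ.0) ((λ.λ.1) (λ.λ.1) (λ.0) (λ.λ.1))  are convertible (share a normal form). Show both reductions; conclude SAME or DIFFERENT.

Answer: DIFFERENT — A ⇓ λ.λ.0, B ⇓ λ.λ.λ.1

Derivation:
Term A:
  start: (λ.0) ((λ.0) (λ.λ.1) (λ.0))
  →1  (λ.0) (λ.λ.1) (λ.0)
  →2  (λ.λ.1) (λ.0)
  →3  λ.λ.0

Term B:
  start: (λ.0) ((λ.λ.1) (λ.λ.1) (λ.0) (λ.λ.1))
  →1  (λ.λ.1) (λ.λ.1) (λ.0) (λ.λ.1)
  →2  (λ.λ.λ.1) (λ.0) (λ.λ.1)
  →3  (λ.λ.1) (λ.λ.1)
  →4  λ.λ.λ.1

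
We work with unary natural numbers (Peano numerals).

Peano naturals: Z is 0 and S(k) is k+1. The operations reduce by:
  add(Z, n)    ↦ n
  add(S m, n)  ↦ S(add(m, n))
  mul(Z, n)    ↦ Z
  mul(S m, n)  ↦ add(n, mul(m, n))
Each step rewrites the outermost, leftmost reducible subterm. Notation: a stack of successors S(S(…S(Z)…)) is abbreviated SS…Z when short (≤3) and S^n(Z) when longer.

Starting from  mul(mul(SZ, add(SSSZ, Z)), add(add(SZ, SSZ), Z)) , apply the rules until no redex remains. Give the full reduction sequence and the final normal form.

  start: mul(mul(SZ, add(SSSZ, Z)), add(add(SZ, SSZ), Z))
  →1  mul(add(add(SSSZ, Z), mul(Z, add(SSSZ, Z))), add(add(SZ, SSZ), Z))
  →2  mul(add(S(add(SSZ, Z)), mul(Z, add(SSSZ, Z))), add(add(SZ, SSZ), Z))
  →3  mul(S(add(add(SSZ, Z), mul(Z, add(SSSZ, Z)))), add(add(SZ, SSZ), Z))
  →4  add(add(add(SZ, SSZ), Z), mul(add(add(SSZ, Z), mul(Z, add(SSSZ, Z))), add(add(SZ, SSZ), Z)))
  →5  add(add(S(add(Z, SSZ)), Z), mul(add(add(SSZ, Z), mul(Z, add(SSSZ, Z))), add(add(SZ, SSZ), Z)))
  →6  add(S(add(add(Z, SSZ), Z)), mul(add(add(SSZ, Z), mul(Z, add(SSSZ, Z))), add(add(SZ, SSZ), Z)))
  →7  S(add(add(add(Z, SSZ), Z), mul(add(add(SSZ, Z), mul(Z, add(SSSZ, Z))), add(add(SZ, SSZ), Z))))
  →8  S(add(add(SSZ, Z), mul(add(add(SSZ, Z), mul(Z, add(SSSZ, Z))), add(add(SZ, SSZ), Z))))
  →9  S(add(S(add(SZ, Z)), mul(add(add(SSZ, Z), mul(Z, add(SSSZ, Z))), add(add(SZ, SSZ), Z))))
  →10  S(S(add(add(SZ, Z), mul(add(add(SSZ, Z), mul(Z, add(SSSZ, Z))), add(add(SZ, SSZ), Z)))))
  →11  S(S(add(S(add(Z, Z)), mul(add(add(SSZ, Z), mul(Z, add(SSSZ, Z))), add(add(SZ, SSZ), Z)))))
  →12  S(S(S(add(add(Z, Z), mul(add(add(SSZ, Z), mul(Z, add(SSSZ, Z))), add(add(SZ, SSZ), Z))))))
  →13  S(S(S(add(Z, mul(add(add(SSZ, Z), mul(Z, add(SSSZ, Z))), add(add(SZ, SSZ), Z))))))
  →14  S(S(S(mul(add(add(SSZ, Z), mul(Z, add(SSSZ, Z))), add(add(SZ, SSZ), Z)))))
  →15  S(S(S(mul(add(S(add(SZ, Z)), mul(Z, add(SSSZ, Z))), add(add(SZ, SSZ), Z)))))
  →16  S(S(S(mul(S(add(add(SZ, Z), mul(Z, add(SSSZ, Z)))), add(add(SZ, SSZ), Z)))))
  →17  S(S(S(add(add(add(SZ, SSZ), Z), mul(add(add(SZ, Z), mul(Z, add(SSSZ, Z))), add(add(SZ, SSZ), Z))))))
  →18  S(S(S(add(add(S(add(Z, SSZ)), Z), mul(add(add(SZ, Z), mul(Z, add(SSSZ, Z))), add(add(SZ, SSZ), Z))))))
  →19  S(S(S(add(S(add(add(Z, SSZ), Z)), mul(add(add(SZ, Z), mul(Z, add(SSSZ, Z))), add(add(SZ, SSZ), Z))))))
  →20  S(S(S(S(add(add(add(Z, SSZ), Z), mul(add(add(SZ, Z), mul(Z, add(SSSZ, Z))), add(add(SZ, SSZ), Z)))))))
  →21  S(S(S(S(add(add(SSZ, Z), mul(add(add(SZ, Z), mul(Z, add(SSSZ, Z))), add(add(SZ, SSZ), Z)))))))
  →22  S(S(S(S(add(S(add(SZ, Z)), mul(add(add(SZ, Z), mul(Z, add(SSSZ, Z))), add(add(SZ, SSZ), Z)))))))
  →23  S(S(S(S(S(add(add(SZ, Z), mul(add(add(SZ, Z), mul(Z, add(SSSZ, Z))), add(add(SZ, SSZ), Z))))))))
  →24  S(S(S(S(S(add(S(add(Z, Z)), mul(add(add(SZ, Z), mul(Z, add(SSSZ, Z))), add(add(SZ, SSZ), Z))))))))
  →25  S(S(S(S(S(S(add(add(Z, Z), mul(add(add(SZ, Z), mul(Z, add(SSSZ, Z))), add(add(SZ, SSZ), Z)))))))))
  →26  S(S(S(S(S(S(add(Z, mul(add(add(SZ, Z), mul(Z, add(SSSZ, Z))), add(add(SZ, SSZ), Z)))))))))
  →27  S(S(S(S(S(S(mul(add(add(SZ, Z), mul(Z, add(SSSZ, Z))), add(add(SZ, SSZ), Z))))))))
  →28  S(S(S(S(S(S(mul(add(S(add(Z, Z)), mul(Z, add(SSSZ, Z))), add(add(SZ, SSZ), Z))))))))
  →29  S(S(S(S(S(S(mul(S(add(add(Z, Z), mul(Z, add(SSSZ, Z)))), add(add(SZ, SSZ), Z))))))))
  →30  S(S(S(S(S(S(add(add(add(SZ, SSZ), Z), mul(add(add(Z, Z), mul(Z, add(SSSZ, Z))), add(add(SZ, SSZ), Z)))))))))
  →31  S(S(S(S(S(S(add(add(S(add(Z, SSZ)), Z), mul(add(add(Z, Z), mul(Z, add(SSSZ, Z))), add(add(SZ, SSZ), Z)))))))))
  →32  S(S(S(S(S(S(add(S(add(add(Z, SSZ), Z)), mul(add(add(Z, Z), mul(Z, add(SSSZ, Z))), add(add(SZ, SSZ), Z)))))))))
  →33  S(S(S(S(S(S(S(add(add(add(Z, SSZ), Z), mul(add(add(Z, Z), mul(Z, add(SSSZ, Z))), add(add(SZ, SSZ), Z))))))))))
  →34  S(S(S(S(S(S(S(add(add(SSZ, Z), mul(add(add(Z, Z), mul(Z, add(SSSZ, Z))), add(add(SZ, SSZ), Z))))))))))
  →35  S(S(S(S(S(S(S(add(S(add(SZ, Z)), mul(add(add(Z, Z), mul(Z, add(SSSZ, Z))), add(add(SZ, SSZ), Z))))))))))
  →36  S(S(S(S(S(S(S(S(add(add(SZ, Z), mul(add(add(Z, Z), mul(Z, add(SSSZ, Z))), add(add(SZ, SSZ), Z)))))))))))
  →37  S(S(S(S(S(S(S(S(add(S(add(Z, Z)), mul(add(add(Z, Z), mul(Z, add(SSSZ, Z))), add(add(SZ, SSZ), Z)))))))))))
  →38  S(S(S(S(S(S(S(S(S(add(add(Z, Z), mul(add(add(Z, Z), mul(Z, add(SSSZ, Z))), add(add(SZ, SSZ), Z))))))))))))
  →39  S(S(S(S(S(S(S(S(S(add(Z, mul(add(add(Z, Z), mul(Z, add(SSSZ, Z))), add(add(SZ, SSZ), Z))))))))))))
  →40  S(S(S(S(S(S(S(S(S(mul(add(add(Z, Z), mul(Z, add(SSSZ, Z))), add(add(SZ, SSZ), Z)))))))))))
  →41  S(S(S(S(S(S(S(S(S(mul(add(Z, mul(Z, add(SSSZ, Z))), add(add(SZ, SSZ), Z)))))))))))
  →42  S(S(S(S(S(S(S(S(S(mul(mul(Z, add(SSSZ, Z)), add(add(SZ, SSZ), Z)))))))))))
  →43  S(S(S(S(S(S(S(S(S(mul(Z, add(add(SZ, SSZ), Z)))))))))))
  →44  S^9(Z)

Answer: normal form = S^9(Z)  (in 44 steps)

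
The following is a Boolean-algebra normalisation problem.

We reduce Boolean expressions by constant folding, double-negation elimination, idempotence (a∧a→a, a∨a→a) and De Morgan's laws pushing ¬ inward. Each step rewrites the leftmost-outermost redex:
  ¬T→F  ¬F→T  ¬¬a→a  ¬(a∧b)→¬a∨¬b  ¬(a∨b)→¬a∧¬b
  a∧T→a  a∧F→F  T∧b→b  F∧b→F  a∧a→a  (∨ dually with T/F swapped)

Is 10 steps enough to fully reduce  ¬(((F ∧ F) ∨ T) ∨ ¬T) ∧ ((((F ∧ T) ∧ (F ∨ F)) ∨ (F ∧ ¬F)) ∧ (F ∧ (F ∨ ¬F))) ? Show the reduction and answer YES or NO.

Answer: YES — reaches normal form F in 9 ≤ 10 steps

Working:
  start: ¬(((F ∧ F) ∨ T) ∨ ¬T) ∧ ((((F ∧ T) ∧ (F ∨ F)) ∨ (F ∧ ¬F)) ∧ (F ∧ (F ∨ ¬F)))
  →1  (¬((F ∧ F) ∨ T) ∧ ¬¬T) ∧ ((((F ∧ T) ∧ (F ∨ F)) ∨ (F ∧ ¬F)) ∧ (F ∧ (F ∨ ¬F)))
  →2  ((¬(F ∧ F) ∧ ¬T) ∧ ¬¬T) ∧ ((((F ∧ T) ∧ (F ∨ F)) ∨ (F ∧ ¬F)) ∧ (F ∧ (F ∨ ¬F)))
  →3  (((¬F ∨ ¬F) ∧ ¬T) ∧ ¬¬T) ∧ ((((F ∧ T) ∧ (F ∨ F)) ∨ (F ∧ ¬F)) ∧ (F ∧ (F ∨ ¬F)))
  →4  ((¬F ∧ ¬T) ∧ ¬¬T) ∧ ((((F ∧ T) ∧ (F ∨ F)) ∨ (F ∧ ¬F)) ∧ (F ∧ (F ∨ ¬F)))
  →5  ((T ∧ ¬T) ∧ ¬¬T) ∧ ((((F ∧ T) ∧ (F ∨ F)) ∨ (F ∧ ¬F)) ∧ (F ∧ (F ∨ ¬F)))
  →6  (¬T ∧ ¬¬T) ∧ ((((F ∧ T) ∧ (F ∨ F)) ∨ (F ∧ ¬F)) ∧ (F ∧ (F ∨ ¬F)))
  →7  (F ∧ ¬¬T) ∧ ((((F ∧ T) ∧ (F ∨ F)) ∨ (F ∧ ¬F)) ∧ (F ∧ (F ∨ ¬F)))
  →8  F ∧ ((((F ∧ T) ∧ (F ∨ F)) ∨ (F ∧ ¬F)) ∧ (F ∧ (F ∨ ¬F)))
  →9  F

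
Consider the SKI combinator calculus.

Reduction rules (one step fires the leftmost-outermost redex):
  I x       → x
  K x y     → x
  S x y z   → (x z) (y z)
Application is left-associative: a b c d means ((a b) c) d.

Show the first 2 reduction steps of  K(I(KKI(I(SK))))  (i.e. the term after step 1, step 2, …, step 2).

  start: K(I(KKI(I(SK))))
  [1] K(KKI(I(SK)))
  [2] K(K(I(SK)))

Answer: after 2 steps: K(K(I(SK)))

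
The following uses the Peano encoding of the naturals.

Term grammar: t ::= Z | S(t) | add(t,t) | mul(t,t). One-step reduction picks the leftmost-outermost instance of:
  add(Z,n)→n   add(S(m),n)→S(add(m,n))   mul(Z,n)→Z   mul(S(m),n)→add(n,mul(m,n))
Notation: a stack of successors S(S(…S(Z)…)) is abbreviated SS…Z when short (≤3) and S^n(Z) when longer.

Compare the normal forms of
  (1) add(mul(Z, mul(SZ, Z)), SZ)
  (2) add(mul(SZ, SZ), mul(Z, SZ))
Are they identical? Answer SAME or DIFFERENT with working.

Term A:
  start: add(mul(Z, mul(SZ, Z)), SZ)
  →1  add(Z, SZ)
  →2  SZ

Term B:
  start: add(mul(SZ, SZ), mul(Z, SZ))
  →1  add(add(SZ, mul(Z, SZ)), mul(Z, SZ))
  →2  add(S(add(Z, mul(Z, SZ))), mul(Z, SZ))
  →3  S(add(add(Z, mul(Z, SZ)), mul(Z, SZ)))
  →4  S(add(mul(Z, SZ), mul(Z, SZ)))
  →5  S(add(Z, mul(Z, SZ)))
  →6  S(mul(Z, SZ))
  →7  SZ

Answer: SAME — A ⇓ SZ, B ⇓ SZ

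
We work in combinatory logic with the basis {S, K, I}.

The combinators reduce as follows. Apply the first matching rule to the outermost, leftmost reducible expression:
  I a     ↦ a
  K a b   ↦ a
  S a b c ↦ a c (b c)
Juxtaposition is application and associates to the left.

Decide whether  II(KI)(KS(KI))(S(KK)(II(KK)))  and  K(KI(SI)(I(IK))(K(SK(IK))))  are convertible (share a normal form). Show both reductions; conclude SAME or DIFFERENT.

Answer: DIFFERENT — A ⇓ S(KK)(KK), B ⇓ K(K(K(SKK)))

Working:
Term A:
  start: II(KI)(KS(KI))(S(KK)(II(KK)))
  step 1: I(KI)(KS(KI))(S(KK)(II(KK)))
  step 2: KI(KS(KI))(S(KK)(II(KK)))
  step 3: I(S(KK)(II(KK)))
  step 4: S(KK)(II(KK))
  step 5: S(KK)(I(KK))
  step 6: S(KK)(KK)

Term B:
  start: K(KI(SI)(I(IK))(K(SK(IK))))
  step 1: K(I(I(IK))(K(SK(IK))))
  step 2: K(I(IK)(K(SK(IK))))
  step 3: K(IK(K(SK(IK))))
  step 4: K(K(K(SK(IK))))
  step 5: K(K(K(SKK)))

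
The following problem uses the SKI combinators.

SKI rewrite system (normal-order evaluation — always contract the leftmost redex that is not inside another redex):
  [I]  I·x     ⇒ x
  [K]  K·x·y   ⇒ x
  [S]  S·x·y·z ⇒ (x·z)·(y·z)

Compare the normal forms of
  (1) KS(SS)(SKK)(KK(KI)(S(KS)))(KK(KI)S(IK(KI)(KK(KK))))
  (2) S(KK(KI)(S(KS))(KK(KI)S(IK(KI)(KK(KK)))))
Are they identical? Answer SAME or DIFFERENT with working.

Answer: SAME — A ⇓ S(S(KS)), B ⇓ S(S(KS))

Working:
Term A:
  start: KS(SS)(SKK)(KK(KI)(S(KS)))(KK(KI)S(IK(KI)(KK(KK))))
  step 1: S(SKK)(KK(KI)(S(KS)))(KK(KI)S(IK(KI)(KK(KK))))
  step 2: SKK(KK(KI)S(IK(KI)(KK(KK))))(KK(KI)(S(KS))(KK(KI)S(IK(KI)(KK(KK)))))
  step 3: K(KK(KI)S(IK(KI)(KK(KK))))(K(KK(KI)S(IK(KI)(KK(KK)))))(KK(KI)(S(KS))(KK(KI)S(IK(KI)(KK(KK)))))
  step 4: KK(KI)S(IK(KI)(KK(KK)))(KK(KI)(S(KS))(KK(KI)S(IK(KI)(KK(KK)))))
  step 5: KS(IK(KI)(KK(KK)))(KK(KI)(S(KS))(KK(KI)S(IK(KI)(KK(KK)))))
  step 6: S(KK(KI)(S(KS))(KK(KI)S(IK(KI)(KK(KK)))))
  step 7: S(K(S(KS))(KK(KI)S(IK(KI)(KK(KK)))))
  step 8: S(S(KS))

Term B:
  start: S(KK(KI)(S(KS))(KK(KI)S(IK(KI)(KK(KK)))))
  step 1: S(K(S(KS))(KK(KI)S(IK(KI)(KK(KK)))))
  step 2: S(S(KS))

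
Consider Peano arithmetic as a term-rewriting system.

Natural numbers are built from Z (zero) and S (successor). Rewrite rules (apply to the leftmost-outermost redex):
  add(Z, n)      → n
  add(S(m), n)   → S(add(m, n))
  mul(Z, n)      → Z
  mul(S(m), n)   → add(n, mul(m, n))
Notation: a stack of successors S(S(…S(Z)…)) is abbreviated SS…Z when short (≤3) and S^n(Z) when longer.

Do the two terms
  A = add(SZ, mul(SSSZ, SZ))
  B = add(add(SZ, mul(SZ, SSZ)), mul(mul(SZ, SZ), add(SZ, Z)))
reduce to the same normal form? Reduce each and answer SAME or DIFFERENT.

Term A:
  start: add(SZ, mul(SSSZ, SZ))
  step 1: S(add(Z, mul(SSSZ, SZ)))
  step 2: S(mul(SSSZ, SZ))
  step 3: S(add(SZ, mul(SSZ, SZ)))
  step 4: S(S(add(Z, mul(SSZ, SZ))))
  step 5: S(S(mul(SSZ, SZ)))
  step 6: S(S(add(SZ, mul(SZ, SZ))))
  step 7: S(S(S(add(Z, mul(SZ, SZ)))))
  step 8: S(S(S(mul(SZ, SZ))))
  step 9: S(S(S(add(SZ, mul(Z, SZ)))))
  step 10: S(S(S(S(add(Z, mul(Z, SZ))))))
  step 11: S(S(S(S(mul(Z, SZ)))))
  step 12: S^4(Z)

Term B:
  start: add(add(SZ, mul(SZ, SSZ)), mul(mul(SZ, SZ), add(SZ, Z)))
  step 1: add(S(add(Z, mul(SZ, SSZ))), mul(mul(SZ, SZ), add(SZ, Z)))
  step 2: S(add(add(Z, mul(SZ, SSZ)), mul(mul(SZ, SZ), add(SZ, Z))))
  step 3: S(add(mul(SZ, SSZ), mul(mul(SZ, SZ), add(SZ, Z))))
  step 4: S(add(add(SSZ, mul(Z, SSZ)), mul(mul(SZ, SZ), add(SZ, Z))))
  step 5: S(add(S(add(SZ, mul(Z, SSZ))), mul(mul(SZ, SZ), add(SZ, Z))))
  step 6: S(S(add(add(SZ, mul(Z, SSZ)), mul(mul(SZ, SZ), add(SZ, Z)))))
  step 7: S(S(add(S(add(Z, mul(Z, SSZ))), mul(mul(SZ, SZ), add(SZ, Z)))))
  step 8: S(S(S(add(add(Z, mul(Z, SSZ)), mul(mul(SZ, SZ), add(SZ, Z))))))
  step 9: S(S(S(add(mul(Z, SSZ), mul(mul(SZ, SZ), add(SZ, Z))))))
  step 10: S(S(S(add(Z, mul(mul(SZ, SZ), add(SZ, Z))))))
  step 11: S(S(S(mul(mul(SZ, SZ), add(SZ, Z)))))
  step 12: S(S(S(mul(add(SZ, mul(Z, SZ)), add(SZ, Z)))))
  step 13: S(S(S(mul(S(add(Z, mul(Z, SZ))), add(SZ, Z)))))
  step 14: S(S(S(add(add(SZ, Z), mul(add(Z, mul(Z, SZ)), add(SZ, Z))))))
  step 15: S(S(S(add(S(add(Z, Z)), mul(add(Z, mul(Z, SZ)), add(SZ, Z))))))
  step 16: S(S(S(S(add(add(Z, Z), mul(add(Z, mul(Z, SZ)), add(SZ, Z)))))))
  step 17: S(S(S(S(add(Z, mul(add(Z, mul(Z, SZ)), add(SZ, Z)))))))
  step 18: S(S(S(S(mul(add(Z, mul(Z, SZ)), add(SZ, Z))))))
  step 19: S(S(S(S(mul(mul(Z, SZ), add(SZ, Z))))))
  step 20: S(S(S(S(mul(Z, add(SZ, Z))))))
  step 21: S^4(Z)

Answer: SAME — A ⇓ S^4(Z), B ⇓ S^4(Z)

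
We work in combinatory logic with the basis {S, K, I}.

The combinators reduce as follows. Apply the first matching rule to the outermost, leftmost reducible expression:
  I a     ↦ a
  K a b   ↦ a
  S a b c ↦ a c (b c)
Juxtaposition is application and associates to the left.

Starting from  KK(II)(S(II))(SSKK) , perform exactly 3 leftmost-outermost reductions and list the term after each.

  start: KK(II)(S(II))(SSKK)
  [1] K(S(II))(SSKK)
  [2] S(II)
  [3] SI

Answer: after 3 steps: SI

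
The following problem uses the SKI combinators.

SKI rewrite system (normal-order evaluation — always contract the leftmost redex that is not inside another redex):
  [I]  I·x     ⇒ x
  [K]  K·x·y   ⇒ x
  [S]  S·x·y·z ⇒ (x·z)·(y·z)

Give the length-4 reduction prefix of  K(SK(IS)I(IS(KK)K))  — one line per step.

  start: K(SK(IS)I(IS(KK)K))
  [1] K(KI(ISI)(IS(KK)K))
  [2] K(I(IS(KK)K))
  [3] K(IS(KK)K)
  [4] K(S(KK)K)

Answer: after 4 steps: K(S(KK)K)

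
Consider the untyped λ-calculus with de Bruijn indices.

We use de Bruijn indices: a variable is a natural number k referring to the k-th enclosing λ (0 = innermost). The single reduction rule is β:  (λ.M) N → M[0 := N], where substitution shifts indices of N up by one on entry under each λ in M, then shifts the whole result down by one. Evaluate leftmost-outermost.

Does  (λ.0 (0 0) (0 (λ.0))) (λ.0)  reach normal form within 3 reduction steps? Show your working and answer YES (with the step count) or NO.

Answer: NO — after 3 steps the term is (λ.0) ((λ.0) (λ.0)), not yet normal

Working:
  start: (λ.0 (0 0) (0 (λ.0))) (λ.0)
  →1  (λ.0) ((λ.0) (λ.0)) ((λ.0) (λ.0))
  →2  (λ.0) (λ.0) ((λ.0) (λ.0))
  →3  (λ.0) ((λ.0) (λ.0))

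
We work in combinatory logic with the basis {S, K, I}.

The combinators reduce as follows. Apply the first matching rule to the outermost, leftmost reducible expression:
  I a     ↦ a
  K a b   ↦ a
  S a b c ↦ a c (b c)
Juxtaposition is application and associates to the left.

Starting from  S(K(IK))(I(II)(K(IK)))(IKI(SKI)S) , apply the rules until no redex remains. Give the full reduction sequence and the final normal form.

  start: S(K(IK))(I(II)(K(IK)))(IKI(SKI)S)
  →1  K(IK)(IKI(SKI)S)(I(II)(K(IK))(IKI(SKI)S))
  →2  IK(I(II)(K(IK))(IKI(SKI)S))
  →3  K(I(II)(K(IK))(IKI(SKI)S))
  →4  K(II(K(IK))(IKI(SKI)S))
  →5  K(I(K(IK))(IKI(SKI)S))
  →6  K(K(IK)(IKI(SKI)S))
  →7  K(IK)
  →8  KK

Answer: normal form = KK  (in 8 steps)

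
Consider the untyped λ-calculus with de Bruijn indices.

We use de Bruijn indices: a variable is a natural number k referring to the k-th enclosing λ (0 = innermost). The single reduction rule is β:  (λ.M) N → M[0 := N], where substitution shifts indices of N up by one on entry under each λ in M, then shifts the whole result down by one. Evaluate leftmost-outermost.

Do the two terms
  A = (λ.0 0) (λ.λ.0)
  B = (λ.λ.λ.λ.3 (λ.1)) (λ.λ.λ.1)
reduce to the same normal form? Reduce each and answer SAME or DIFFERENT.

Answer: DIFFERENT — A ⇓ λ.0, B ⇓ λ.λ.λ.λ.λ.1

Working:
Term A:
  start: (λ.0 0) (λ.λ.0)
  →1  (λ.λ.0) (λ.λ.0)
  →2  λ.0

Term B:
  start: (λ.λ.λ.λ.3 (λ.1)) (λ.λ.λ.1)
  →1  λ.λ.λ.(λ.λ.λ.1) (λ.1)
  →2  λ.λ.λ.λ.λ.1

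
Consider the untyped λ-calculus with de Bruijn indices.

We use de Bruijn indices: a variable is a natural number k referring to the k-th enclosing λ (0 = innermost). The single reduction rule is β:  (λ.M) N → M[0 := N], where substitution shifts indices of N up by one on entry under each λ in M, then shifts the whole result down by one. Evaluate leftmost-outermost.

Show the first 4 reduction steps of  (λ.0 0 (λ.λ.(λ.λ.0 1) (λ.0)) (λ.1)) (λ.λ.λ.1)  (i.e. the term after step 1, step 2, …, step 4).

  start: (λ.0 0 (λ.λ.(λ.λ.0 1) (λ.0)) (λ.1)) (λ.λ.λ.1)
  step 1: (λ.λ.λ.1) (λ.λ.λ.1) (λ.λ.(λ.λ.0 1) (λ.0)) (λ.λ.λ.λ.1)
  step 2: (λ.λ.1) (λ.λ.(λ.λ.0 1) (λ.0)) (λ.λ.λ.λ.1)
  step 3: (λ.λ.λ.(λ.λ.0 1) (λ.0)) (λ.λ.λ.λ.1)
  step 4: λ.λ.(λ.λ.0 1) (λ.0)

Answer: after 4 steps: λ.λ.(λ.λ.0 1) (λ.0)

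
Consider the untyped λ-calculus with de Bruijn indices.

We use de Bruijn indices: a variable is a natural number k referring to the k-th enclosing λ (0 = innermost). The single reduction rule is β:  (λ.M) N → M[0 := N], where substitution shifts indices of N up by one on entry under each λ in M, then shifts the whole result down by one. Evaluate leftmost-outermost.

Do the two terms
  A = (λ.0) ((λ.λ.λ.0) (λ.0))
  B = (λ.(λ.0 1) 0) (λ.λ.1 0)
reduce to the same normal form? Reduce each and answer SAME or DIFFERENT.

Term A:
  start: (λ.0) ((λ.λ.λ.0) (λ.0))
  step 1: (λ.λ.λ.0) (λ.0)
  step 2: λ.λ.0

Term B:
  start: (λ.(λ.0 1) 0) (λ.λ.1 0)
  step 1: (λ.0 (λ.λ.1 0)) (λ.λ.1 0)
  step 2: (λ.λ.1 0) (λ.λ.1 0)
  step 3: λ.(λ.λ.1 0) 0
  step 4: λ.λ.1 0

Answer: DIFFERENT — A ⇓ λ.λ.0, B ⇓ λ.λ.1 0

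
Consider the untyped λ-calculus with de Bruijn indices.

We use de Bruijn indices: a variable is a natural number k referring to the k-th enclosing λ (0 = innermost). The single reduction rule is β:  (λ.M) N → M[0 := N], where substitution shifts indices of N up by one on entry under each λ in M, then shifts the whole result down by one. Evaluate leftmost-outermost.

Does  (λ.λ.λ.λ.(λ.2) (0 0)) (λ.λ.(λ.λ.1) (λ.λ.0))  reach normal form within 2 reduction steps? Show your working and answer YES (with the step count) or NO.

  start: (λ.λ.λ.λ.(λ.2) (0 0)) (λ.λ.(λ.λ.1) (λ.λ.0))
  step 1: λ.λ.λ.(λ.2) (0 0)
  step 2: λ.λ.λ.1

Answer: YES — reaches normal form λ.λ.λ.1 in 2 ≤ 2 steps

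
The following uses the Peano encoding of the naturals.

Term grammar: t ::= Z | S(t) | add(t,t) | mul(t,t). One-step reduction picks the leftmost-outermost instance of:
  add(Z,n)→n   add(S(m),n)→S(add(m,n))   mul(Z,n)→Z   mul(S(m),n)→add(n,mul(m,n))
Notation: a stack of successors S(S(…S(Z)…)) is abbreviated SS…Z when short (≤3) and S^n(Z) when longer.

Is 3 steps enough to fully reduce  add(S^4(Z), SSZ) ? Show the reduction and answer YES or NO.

Answer: NO — after 3 steps the term is S(S(S(add(SZ, SSZ)))), not yet normal

Reduction:
  start: add(S^4(Z), SSZ)
  step 1: S(add(SSSZ, SSZ))
  step 2: S(S(add(SSZ, SSZ)))
  step 3: S(S(S(add(SZ, SSZ))))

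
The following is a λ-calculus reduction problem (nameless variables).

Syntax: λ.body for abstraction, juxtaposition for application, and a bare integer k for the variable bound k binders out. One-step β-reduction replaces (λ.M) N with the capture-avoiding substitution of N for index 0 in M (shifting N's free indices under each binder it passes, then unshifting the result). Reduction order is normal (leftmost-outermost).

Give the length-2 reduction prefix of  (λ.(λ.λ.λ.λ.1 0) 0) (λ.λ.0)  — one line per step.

  start: (λ.(λ.λ.λ.λ.1 0) 0) (λ.λ.0)
  →1  (λ.λ.λ.λ.1 0) (λ.λ.0)
  →2  λ.λ.λ.1 0

Answer: after 2 steps: λ.λ.λ.1 0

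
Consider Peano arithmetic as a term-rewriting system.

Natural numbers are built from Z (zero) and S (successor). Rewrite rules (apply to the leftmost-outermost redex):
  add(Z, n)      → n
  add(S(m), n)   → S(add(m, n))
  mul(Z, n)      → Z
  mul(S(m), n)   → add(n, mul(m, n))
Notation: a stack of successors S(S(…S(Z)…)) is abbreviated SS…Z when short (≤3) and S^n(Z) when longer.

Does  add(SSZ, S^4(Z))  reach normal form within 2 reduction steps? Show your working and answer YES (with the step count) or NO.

Answer: NO — after 2 steps the term is S(S(add(Z, S^4(Z)))), not yet normal

Reduction:
  start: add(SSZ, S^4(Z))
  step 1: S(add(SZ, S^4(Z)))
  step 2: S(S(add(Z, S^4(Z))))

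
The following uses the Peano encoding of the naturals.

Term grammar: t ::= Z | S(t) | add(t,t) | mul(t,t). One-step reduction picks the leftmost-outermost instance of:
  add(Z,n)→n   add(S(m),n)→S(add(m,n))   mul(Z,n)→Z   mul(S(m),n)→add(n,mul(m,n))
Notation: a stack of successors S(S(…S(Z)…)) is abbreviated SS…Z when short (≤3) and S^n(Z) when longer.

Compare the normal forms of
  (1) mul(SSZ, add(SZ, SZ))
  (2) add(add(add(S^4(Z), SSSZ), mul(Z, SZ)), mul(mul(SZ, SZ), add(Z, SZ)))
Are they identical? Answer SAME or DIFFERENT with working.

Answer: DIFFERENT — A ⇓ S^4(Z), B ⇓ S^8(Z)

Working:
Term A:
  start: mul(SSZ, add(SZ, SZ))
  →1  add(add(SZ, SZ), mul(SZ, add(SZ, SZ)))
  →2  add(S(add(Z, SZ)), mul(SZ, add(SZ, SZ)))
  →3  S(add(add(Z, SZ), mul(SZ, add(SZ, SZ))))
  →4  S(add(SZ, mul(SZ, add(SZ, SZ))))
  →5  S(S(add(Z, mul(SZ, add(SZ, SZ)))))
  →6  S(S(mul(SZ, add(SZ, SZ))))
  →7  S(S(add(add(SZ, SZ), mul(Z, add(SZ, SZ)))))
  →8  S(S(add(S(add(Z, SZ)), mul(Z, add(SZ, SZ)))))
  →9  S(S(S(add(add(Z, SZ), mul(Z, add(SZ, SZ))))))
  →10  S(S(S(add(SZ, mul(Z, add(SZ, SZ))))))
  →11  S(S(S(S(add(Z, mul(Z, add(SZ, SZ)))))))
  →12  S(S(S(S(mul(Z, add(SZ, SZ))))))
  →13  S^4(Z)

Term B:
  start: add(add(add(S^4(Z), SSSZ), mul(Z, SZ)), mul(mul(SZ, SZ), add(Z, SZ)))
  →1  add(add(S(add(SSSZ, SSSZ)), mul(Z, SZ)), mul(mul(SZ, SZ), add(Z, SZ)))
  →2  add(S(add(add(SSSZ, SSSZ), mul(Z, SZ))), mul(mul(SZ, SZ), add(Z, SZ)))
  →3  S(add(add(add(SSSZ, SSSZ), mul(Z, SZ)), mul(mul(SZ, SZ), add(Z, SZ))))
  →4  S(add(add(S(add(SSZ, SSSZ)), mul(Z, SZ)), mul(mul(SZ, SZ), add(Z, SZ))))
  →5  S(add(S(add(add(SSZ, SSSZ), mul(Z, SZ))), mul(mul(SZ, SZ), add(Z, SZ))))
  →6  S(S(add(add(add(SSZ, SSSZ), mul(Z, SZ)), mul(mul(SZ, SZ), add(Z, SZ)))))
  →7  S(S(add(add(S(add(SZ, SSSZ)), mul(Z, SZ)), mul(mul(SZ, SZ), add(Z, SZ)))))
  →8  S(S(add(S(add(add(SZ, SSSZ), mul(Z, SZ))), mul(mul(SZ, SZ), add(Z, SZ)))))
  →9  S(S(S(add(add(add(SZ, SSSZ), mul(Z, SZ)), mul(mul(SZ, SZ), add(Z, SZ))))))
  →10  S(S(S(add(add(S(add(Z, SSSZ)), mul(Z, SZ)), mul(mul(SZ, SZ), add(Z, SZ))))))
  →11  S(S(S(add(S(add(add(Z, SSSZ), mul(Z, SZ))), mul(mul(SZ, SZ), add(Z, SZ))))))
  →12  S(S(S(S(add(add(add(Z, SSSZ), mul(Z, SZ)), mul(mul(SZ, SZ), add(Z, SZ)))))))
  →13  S(S(S(S(add(add(SSSZ, mul(Z, SZ)), mul(mul(SZ, SZ), add(Z, SZ)))))))
  →14  S(S(S(S(add(S(add(SSZ, mul(Z, SZ))), mul(mul(SZ, SZ), add(Z, SZ)))))))
  →15  S(S(S(S(S(add(add(SSZ, mul(Z, SZ)), mul(mul(SZ, SZ), add(Z, SZ))))))))
  →16  S(S(S(S(S(add(S(add(SZ, mul(Z, SZ))), mul(mul(SZ, SZ), add(Z, SZ))))))))
  →17  S(S(S(S(S(S(add(add(SZ, mul(Z, SZ)), mul(mul(SZ, SZ), add(Z, SZ)))))))))
  →18  S(S(S(S(S(S(add(S(add(Z, mul(Z, SZ))), mul(mul(SZ, SZ), add(Z, SZ)))))))))
  →19  S(S(S(S(S(S(S(add(add(Z, mul(Z, SZ)), mul(mul(SZ, SZ), add(Z, SZ))))))))))
  →20  S(S(S(S(S(S(S(add(mul(Z, SZ), mul(mul(SZ, SZ), add(Z, SZ))))))))))
  →21  S(S(S(S(S(S(S(add(Z, mul(mul(SZ, SZ), add(Z, SZ))))))))))
  →22  S(S(S(S(S(S(S(mul(mul(SZ, SZ), add(Z, SZ)))))))))
  →23  S(S(S(S(S(S(S(mul(add(SZ, mul(Z, SZ)), add(Z, SZ)))))))))
  →24  S(S(S(S(S(S(S(mul(S(add(Z, mul(Z, SZ))), add(Z, SZ)))))))))
  →25  S(S(S(S(S(S(S(add(add(Z, SZ), mul(add(Z, mul(Z, SZ)), add(Z, SZ))))))))))
  →26  S(S(S(S(S(S(S(add(SZ, mul(add(Z, mul(Z, SZ)), add(Z, SZ))))))))))
  →27  S(S(S(S(S(S(S(S(add(Z, mul(add(Z, mul(Z, SZ)), add(Z, SZ)))))))))))
  →28  S(S(S(S(S(S(S(S(mul(add(Z, mul(Z, SZ)), add(Z, SZ))))))))))
  →29  S(S(S(S(S(S(S(S(mul(mul(Z, SZ), add(Z, SZ))))))))))
  →30  S(S(S(S(S(S(S(S(mul(Z, add(Z, SZ))))))))))
  →31  S^8(Z)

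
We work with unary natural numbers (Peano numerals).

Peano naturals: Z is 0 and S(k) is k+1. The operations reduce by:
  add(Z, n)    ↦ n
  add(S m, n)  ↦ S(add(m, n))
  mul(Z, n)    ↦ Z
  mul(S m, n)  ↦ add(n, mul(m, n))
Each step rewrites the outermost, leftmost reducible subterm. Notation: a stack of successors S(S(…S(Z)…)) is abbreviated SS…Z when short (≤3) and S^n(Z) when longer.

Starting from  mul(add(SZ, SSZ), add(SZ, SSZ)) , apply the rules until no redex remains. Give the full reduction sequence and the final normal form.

  start: mul(add(SZ, SSZ), add(SZ, SSZ))
  →1  mul(S(add(Z, SSZ)), add(SZ, SSZ))
  →2  add(add(SZ, SSZ), mul(add(Z, SSZ), add(SZ, SSZ)))
  →3  add(S(add(Z, SSZ)), mul(add(Z, SSZ), add(SZ, SSZ)))
  →4  S(add(add(Z, SSZ), mul(add(Z, SSZ), add(SZ, SSZ))))
  →5  S(add(SSZ, mul(add(Z, SSZ), add(SZ, SSZ))))
  →6  S(S(add(SZ, mul(add(Z, SSZ), add(SZ, SSZ)))))
  →7  S(S(S(add(Z, mul(add(Z, SSZ), add(SZ, SSZ))))))
  →8  S(S(S(mul(add(Z, SSZ), add(SZ, SSZ)))))
  →9  S(S(S(mul(SSZ, add(SZ, SSZ)))))
  →10  S(S(S(add(add(SZ, SSZ), mul(SZ, add(SZ, SSZ))))))
  →11  S(S(S(add(S(add(Z, SSZ)), mul(SZ, add(SZ, SSZ))))))
  →12  S(S(S(S(add(add(Z, SSZ), mul(SZ, add(SZ, SSZ)))))))
  →13  S(S(S(S(add(SSZ, mul(SZ, add(SZ, SSZ)))))))
  →14  S(S(S(S(S(add(SZ, mul(SZ, add(SZ, SSZ))))))))
  →15  S(S(S(S(S(S(add(Z, mul(SZ, add(SZ, SSZ)))))))))
  →16  S(S(S(S(S(S(mul(SZ, add(SZ, SSZ))))))))
  →17  S(S(S(S(S(S(add(add(SZ, SSZ), mul(Z, add(SZ, SSZ)))))))))
  →18  S(S(S(S(S(S(add(S(add(Z, SSZ)), mul(Z, add(SZ, SSZ)))))))))
  →19  S(S(S(S(S(S(S(add(add(Z, SSZ), mul(Z, add(SZ, SSZ))))))))))
  →20  S(S(S(S(S(S(S(add(SSZ, mul(Z, add(SZ, SSZ))))))))))
  →21  S(S(S(S(S(S(S(S(add(SZ, mul(Z, add(SZ, SSZ)))))))))))
  →22  S(S(S(S(S(S(S(S(S(add(Z, mul(Z, add(SZ, SSZ))))))))))))
  →23  S(S(S(S(S(S(S(S(S(mul(Z, add(SZ, SSZ)))))))))))
  →24  S^9(Z)

Answer: normal form = S^9(Z)  (in 24 steps)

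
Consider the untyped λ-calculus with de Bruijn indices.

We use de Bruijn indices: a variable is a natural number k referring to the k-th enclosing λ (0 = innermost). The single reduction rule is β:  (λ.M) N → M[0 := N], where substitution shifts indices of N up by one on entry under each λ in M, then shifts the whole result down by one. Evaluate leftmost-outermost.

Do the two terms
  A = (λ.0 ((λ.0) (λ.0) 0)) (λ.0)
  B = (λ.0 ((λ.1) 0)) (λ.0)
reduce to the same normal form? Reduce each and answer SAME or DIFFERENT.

Answer: SAME — A ⇓ λ.0, B ⇓ λ.0

Working:
Term A:
  start: (λ.0 ((λ.0) (λ.0) 0)) (λ.0)
  [1] (λ.0) ((λ.0) (λ.0) (λ.0))
  [2] (λ.0) (λ.0) (λ.0)
  [3] (λ.0) (λ.0)
  [4] λ.0

Term B:
  start: (λ.0 ((λ.1) 0)) (λ.0)
  [1] (λ.0) ((λ.λ.0) (λ.0))
  [2] (λ.λ.0) (λ.0)
  [3] λ.0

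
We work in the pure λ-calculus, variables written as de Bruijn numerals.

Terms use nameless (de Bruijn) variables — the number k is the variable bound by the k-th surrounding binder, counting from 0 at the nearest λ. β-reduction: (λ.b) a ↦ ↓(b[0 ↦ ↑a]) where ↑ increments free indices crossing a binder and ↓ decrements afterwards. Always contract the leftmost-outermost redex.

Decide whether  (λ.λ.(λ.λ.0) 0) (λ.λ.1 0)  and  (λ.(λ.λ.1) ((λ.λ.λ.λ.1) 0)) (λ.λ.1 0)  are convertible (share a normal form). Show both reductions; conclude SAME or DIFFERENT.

Term A:
  start: (λ.λ.(λ.λ.0) 0) (λ.λ.1 0)
  →1  λ.(λ.λ.0) 0
  →2  λ.λ.0

Term B:
  start: (λ.(λ.λ.1) ((λ.λ.λ.λ.1) 0)) (λ.λ.1 0)
  →1  (λ.λ.1) ((λ.λ.λ.λ.1) (λ.λ.1 0))
  →2  λ.(λ.λ.λ.λ.1) (λ.λ.1 0)
  →3  λ.λ.λ.λ.1

Answer: DIFFERENT — A ⇓ λ.λ.0, B ⇓ λ.λ.λ.λ.1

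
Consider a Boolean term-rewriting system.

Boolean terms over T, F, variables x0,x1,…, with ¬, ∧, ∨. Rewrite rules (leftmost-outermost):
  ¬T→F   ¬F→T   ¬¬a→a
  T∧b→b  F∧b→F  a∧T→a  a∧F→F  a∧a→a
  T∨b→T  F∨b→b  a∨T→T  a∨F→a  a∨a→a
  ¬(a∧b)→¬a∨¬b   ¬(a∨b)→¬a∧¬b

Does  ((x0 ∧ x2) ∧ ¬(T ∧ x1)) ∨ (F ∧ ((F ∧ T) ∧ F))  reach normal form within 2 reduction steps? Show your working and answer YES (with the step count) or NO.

  start: ((x0 ∧ x2) ∧ ¬(T ∧ x1)) ∨ (F ∧ ((F ∧ T) ∧ F))
  [1] ((x0 ∧ x2) ∧ (¬T ∨ ¬x1)) ∨ (F ∧ ((F ∧ T) ∧ F))
  [2] ((x0 ∧ x2) ∧ (F ∨ ¬x1)) ∨ (F ∧ ((F ∧ T) ∧ F))

Answer: NO — after 2 steps the term is ((x0 ∧ x2) ∧ (F ∨ ¬x1)) ∨ (F ∧ ((F ∧ T) ∧ F)), not yet normal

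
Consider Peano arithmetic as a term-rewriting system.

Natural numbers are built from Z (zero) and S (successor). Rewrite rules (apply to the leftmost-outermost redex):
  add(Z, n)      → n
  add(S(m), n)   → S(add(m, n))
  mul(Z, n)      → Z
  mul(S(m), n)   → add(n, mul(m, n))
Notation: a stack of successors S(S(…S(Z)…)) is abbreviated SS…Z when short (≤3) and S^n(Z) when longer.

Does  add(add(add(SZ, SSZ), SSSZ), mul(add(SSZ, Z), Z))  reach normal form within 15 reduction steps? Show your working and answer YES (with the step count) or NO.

Answer: NO — after 15 steps the term is S(S(S(S(S(S(add(Z, mul(add(SZ, Z), Z)))))))), not yet normal

Reduction:
  start: add(add(add(SZ, SSZ), SSSZ), mul(add(SSZ, Z), Z))
  [1] add(add(S(add(Z, SSZ)), SSSZ), mul(add(SSZ, Z), Z))
  [2] add(S(add(add(Z, SSZ), SSSZ)), mul(add(SSZ, Z), Z))
  [3] S(add(add(add(Z, SSZ), SSSZ), mul(add(SSZ, Z), Z)))
  [4] S(add(add(SSZ, SSSZ), mul(add(SSZ, Z), Z)))
  [5] S(add(S(add(SZ, SSSZ)), mul(add(SSZ, Z), Z)))
  [6] S(S(add(add(SZ, SSSZ), mul(add(SSZ, Z), Z))))
  [7] S(S(add(S(add(Z, SSSZ)), mul(add(SSZ, Z), Z))))
  [8] S(S(S(add(add(Z, SSSZ), mul(add(SSZ, Z), Z)))))
  [9] S(S(S(add(SSSZ, mul(add(SSZ, Z), Z)))))
  [10] S(S(S(S(add(SSZ, mul(add(SSZ, Z), Z))))))
  [11] S(S(S(S(S(add(SZ, mul(add(SSZ, Z), Z)))))))
  [12] S(S(S(S(S(S(add(Z, mul(add(SSZ, Z), Z))))))))
  [13] S(S(S(S(S(S(mul(add(SSZ, Z), Z)))))))
  [14] S(S(S(S(S(S(mul(S(add(SZ, Z)), Z)))))))
  [15] S(S(S(S(S(S(add(Z, mul(add(SZ, Z), Z))))))))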